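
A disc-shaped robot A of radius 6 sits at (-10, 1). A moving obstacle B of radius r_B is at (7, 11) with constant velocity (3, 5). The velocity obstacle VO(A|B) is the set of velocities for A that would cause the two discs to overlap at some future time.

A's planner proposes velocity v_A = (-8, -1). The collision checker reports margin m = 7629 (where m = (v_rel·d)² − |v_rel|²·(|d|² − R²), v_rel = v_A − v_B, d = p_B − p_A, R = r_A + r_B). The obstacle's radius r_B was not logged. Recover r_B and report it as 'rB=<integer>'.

m = 7629
d = (17, 10);  v_rel = (-11, -6),  |v_rel|² = 157
v_rel×d = (-11)·(10) − (-6)·(17) = -8
since m = R²·157 − (-8)²:  R² = (64 + 7629) / 157 = 49
R = √49 = 7  ⇒  r_B = 7 − 6 = 1

rB=1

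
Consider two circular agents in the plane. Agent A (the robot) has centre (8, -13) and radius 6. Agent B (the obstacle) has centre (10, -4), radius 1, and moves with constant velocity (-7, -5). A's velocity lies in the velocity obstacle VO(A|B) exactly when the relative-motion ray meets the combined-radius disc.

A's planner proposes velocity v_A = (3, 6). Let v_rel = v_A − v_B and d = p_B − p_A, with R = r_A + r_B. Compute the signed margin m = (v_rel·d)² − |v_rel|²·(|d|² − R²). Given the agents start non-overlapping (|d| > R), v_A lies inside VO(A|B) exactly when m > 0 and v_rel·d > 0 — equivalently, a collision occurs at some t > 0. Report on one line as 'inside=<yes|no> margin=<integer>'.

d = (2, 9),  |d|² = 85;  R = 6+1 = 7,  c = 85−7² = 36
v_rel = (10, 11),  |v_rel|² = 221;  v_rel·d = (10)·(2) + (11)·(9) = 119
221·t² − 238·t + 36 = 0  ⇒  m = 119² − 221·36 = 6205
m = 6205 > 0,  v_rel·d = 119 > 0  ⇒  inside

inside=yes margin=6205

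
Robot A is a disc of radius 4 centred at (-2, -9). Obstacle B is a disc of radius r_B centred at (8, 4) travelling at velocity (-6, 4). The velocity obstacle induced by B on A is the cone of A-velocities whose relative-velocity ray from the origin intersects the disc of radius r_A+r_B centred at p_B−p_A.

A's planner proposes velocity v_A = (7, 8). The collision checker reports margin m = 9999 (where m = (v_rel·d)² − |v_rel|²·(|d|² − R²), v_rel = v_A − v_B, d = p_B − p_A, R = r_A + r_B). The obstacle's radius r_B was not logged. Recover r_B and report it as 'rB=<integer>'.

m = 9999
d = (10, 13);  v_rel = (13, 4),  |v_rel|² = 185
v_rel×d = (13)·(13) − (4)·(10) = 129
since m = R²·185 − 129²:  R² = (16641 + 9999) / 185 = 144
R = √144 = 12  ⇒  r_B = 12 − 4 = 8

rB=8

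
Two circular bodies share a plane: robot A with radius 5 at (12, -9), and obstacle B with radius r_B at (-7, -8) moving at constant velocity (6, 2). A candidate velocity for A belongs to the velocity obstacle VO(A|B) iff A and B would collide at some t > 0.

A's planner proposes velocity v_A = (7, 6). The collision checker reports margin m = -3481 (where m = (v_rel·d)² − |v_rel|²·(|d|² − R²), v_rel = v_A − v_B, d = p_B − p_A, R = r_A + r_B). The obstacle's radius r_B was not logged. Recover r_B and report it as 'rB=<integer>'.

m = -3481
d = (-19, 1);  v_rel = (1, 4),  |v_rel|² = 17
v_rel×d = (1)·(1) − (4)·(-19) = 77
since m = R²·17 − 77²:  R² = (5929 + -3481) / 17 = 144
R = √144 = 12  ⇒  r_B = 12 − 5 = 7

rB=7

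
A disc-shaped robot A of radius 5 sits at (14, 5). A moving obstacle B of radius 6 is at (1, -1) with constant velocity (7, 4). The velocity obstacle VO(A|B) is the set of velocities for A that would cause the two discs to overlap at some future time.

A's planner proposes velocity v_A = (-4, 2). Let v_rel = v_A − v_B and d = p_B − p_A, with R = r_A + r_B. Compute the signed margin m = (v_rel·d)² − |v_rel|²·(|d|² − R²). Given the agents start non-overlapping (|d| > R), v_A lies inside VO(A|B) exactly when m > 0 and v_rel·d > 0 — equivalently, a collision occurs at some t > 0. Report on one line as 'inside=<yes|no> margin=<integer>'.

d = (-13, -6),  |d|² = 205;  R = 5+6 = 11,  c = 205−11² = 84
v_rel = (-11, -2),  |v_rel|² = 125;  v_rel·d = (-11)·(-13) + (-2)·(-6) = 155
125·t² − 310·t + 84 = 0  ⇒  m = 155² − 125·84 = 13525
m = 13525 > 0,  v_rel·d = 155 > 0  ⇒  inside

inside=yes margin=13525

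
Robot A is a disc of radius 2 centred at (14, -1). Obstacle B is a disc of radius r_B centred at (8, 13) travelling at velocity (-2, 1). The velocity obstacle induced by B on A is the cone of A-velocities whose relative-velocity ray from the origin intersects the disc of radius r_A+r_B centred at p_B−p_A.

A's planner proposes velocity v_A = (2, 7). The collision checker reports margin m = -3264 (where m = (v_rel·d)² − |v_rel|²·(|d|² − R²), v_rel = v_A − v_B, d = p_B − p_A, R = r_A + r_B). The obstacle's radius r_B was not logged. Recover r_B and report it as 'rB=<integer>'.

m = -3264
d = (-6, 14);  v_rel = (4, 6),  |v_rel|² = 52
v_rel×d = (4)·(14) − (6)·(-6) = 92
since m = R²·52 − 92²:  R² = (8464 + -3264) / 52 = 100
R = √100 = 10  ⇒  r_B = 10 − 2 = 8

rB=8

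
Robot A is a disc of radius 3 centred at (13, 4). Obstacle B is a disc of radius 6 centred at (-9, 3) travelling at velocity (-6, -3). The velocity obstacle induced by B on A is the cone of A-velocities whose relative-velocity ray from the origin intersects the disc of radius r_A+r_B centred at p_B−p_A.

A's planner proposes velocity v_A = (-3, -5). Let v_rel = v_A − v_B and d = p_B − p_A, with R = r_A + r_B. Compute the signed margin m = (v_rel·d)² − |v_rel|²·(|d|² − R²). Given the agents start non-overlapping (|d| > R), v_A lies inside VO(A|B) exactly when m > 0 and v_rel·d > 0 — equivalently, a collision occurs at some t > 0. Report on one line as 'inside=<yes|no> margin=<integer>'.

d = (-22, -1),  |d|² = 485;  R = 3+6 = 9,  c = 485−9² = 404
v_rel = (3, -2),  |v_rel|² = 13;  v_rel·d = (3)·(-22) + (-2)·(-1) = -64
13·t² + 128·t + 404 = 0  ⇒  m = (-64)² − 13·404 = -1156
m = -1156 < 0,  v_rel·d = -64 < 0  ⇒  outside

inside=no margin=-1156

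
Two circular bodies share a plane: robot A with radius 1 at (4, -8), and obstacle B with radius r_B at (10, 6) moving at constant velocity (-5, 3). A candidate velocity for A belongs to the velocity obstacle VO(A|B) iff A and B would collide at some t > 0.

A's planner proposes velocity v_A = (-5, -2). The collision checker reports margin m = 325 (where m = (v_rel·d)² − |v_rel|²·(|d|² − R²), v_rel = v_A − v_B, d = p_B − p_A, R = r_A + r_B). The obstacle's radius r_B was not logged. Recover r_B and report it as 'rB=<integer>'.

m = 325
d = (6, 14);  v_rel = (0, -5),  |v_rel|² = 25
v_rel×d = (0)·(14) − (-5)·(6) = 30
since m = R²·25 − 30²:  R² = (900 + 325) / 25 = 49
R = √49 = 7  ⇒  r_B = 7 − 1 = 6

rB=6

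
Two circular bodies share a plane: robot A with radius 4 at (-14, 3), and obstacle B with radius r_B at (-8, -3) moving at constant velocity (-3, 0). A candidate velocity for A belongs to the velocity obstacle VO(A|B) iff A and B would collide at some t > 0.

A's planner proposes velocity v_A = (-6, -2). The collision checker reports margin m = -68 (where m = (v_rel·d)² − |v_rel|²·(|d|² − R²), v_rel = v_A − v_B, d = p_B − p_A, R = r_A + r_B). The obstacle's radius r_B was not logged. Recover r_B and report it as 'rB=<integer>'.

m = -68
d = (6, -6);  v_rel = (-3, -2),  |v_rel|² = 13
v_rel×d = (-3)·(-6) − (-2)·(6) = 30
since m = R²·13 − 30²:  R² = (900 + -68) / 13 = 64
R = √64 = 8  ⇒  r_B = 8 − 4 = 4

rB=4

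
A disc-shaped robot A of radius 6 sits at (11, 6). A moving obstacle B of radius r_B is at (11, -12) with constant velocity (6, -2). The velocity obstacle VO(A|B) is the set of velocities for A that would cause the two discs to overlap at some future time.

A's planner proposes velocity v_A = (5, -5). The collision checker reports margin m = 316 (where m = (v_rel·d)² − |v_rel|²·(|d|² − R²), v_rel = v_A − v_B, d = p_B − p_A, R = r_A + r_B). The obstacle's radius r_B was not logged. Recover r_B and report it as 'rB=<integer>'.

m = 316
d = (0, -18);  v_rel = (-1, -3),  |v_rel|² = 10
v_rel×d = (-1)·(-18) − (-3)·(0) = 18
since m = R²·10 − 18²:  R² = (324 + 316) / 10 = 64
R = √64 = 8  ⇒  r_B = 8 − 6 = 2

rB=2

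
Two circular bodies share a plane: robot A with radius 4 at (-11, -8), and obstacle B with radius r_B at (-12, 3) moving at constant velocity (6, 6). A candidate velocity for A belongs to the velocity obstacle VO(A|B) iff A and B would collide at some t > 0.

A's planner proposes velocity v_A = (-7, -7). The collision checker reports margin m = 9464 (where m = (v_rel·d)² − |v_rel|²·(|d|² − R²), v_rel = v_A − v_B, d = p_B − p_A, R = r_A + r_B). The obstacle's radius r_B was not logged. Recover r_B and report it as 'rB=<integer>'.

m = 9464
d = (-1, 11);  v_rel = (-13, -13),  |v_rel|² = 338
v_rel×d = (-13)·(11) − (-13)·(-1) = -156
since m = R²·338 − (-156)²:  R² = (24336 + 9464) / 338 = 100
R = √100 = 10  ⇒  r_B = 10 − 4 = 6

rB=6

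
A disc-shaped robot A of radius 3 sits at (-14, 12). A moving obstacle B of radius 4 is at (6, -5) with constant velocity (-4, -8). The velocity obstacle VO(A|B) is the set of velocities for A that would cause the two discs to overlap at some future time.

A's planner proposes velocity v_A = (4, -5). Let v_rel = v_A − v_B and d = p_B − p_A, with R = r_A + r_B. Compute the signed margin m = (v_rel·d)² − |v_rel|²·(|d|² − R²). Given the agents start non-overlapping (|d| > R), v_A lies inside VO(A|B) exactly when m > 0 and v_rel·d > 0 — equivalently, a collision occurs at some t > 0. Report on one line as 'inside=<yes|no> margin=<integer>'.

d = (20, -17),  |d|² = 689;  R = 3+4 = 7,  c = 689−7² = 640
v_rel = (8, 3),  |v_rel|² = 73;  v_rel·d = (8)·(20) + (3)·(-17) = 109
73·t² − 218·t + 640 = 0  ⇒  m = 109² − 73·640 = -34839
m = -34839 < 0,  v_rel·d = 109 > 0  ⇒  outside

inside=no margin=-34839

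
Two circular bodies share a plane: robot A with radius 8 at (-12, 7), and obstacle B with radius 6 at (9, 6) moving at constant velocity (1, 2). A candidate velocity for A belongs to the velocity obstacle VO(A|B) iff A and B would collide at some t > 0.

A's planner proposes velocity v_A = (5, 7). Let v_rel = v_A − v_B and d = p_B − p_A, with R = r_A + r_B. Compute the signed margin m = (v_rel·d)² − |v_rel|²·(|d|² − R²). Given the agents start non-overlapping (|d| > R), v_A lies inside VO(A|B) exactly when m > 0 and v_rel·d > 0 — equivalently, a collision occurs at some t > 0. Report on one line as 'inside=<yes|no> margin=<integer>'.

d = (21, -1),  |d|² = 442;  R = 8+6 = 14,  c = 442−14² = 246
v_rel = (4, 5),  |v_rel|² = 41;  v_rel·d = (4)·(21) + (5)·(-1) = 79
41·t² − 158·t + 246 = 0  ⇒  m = 79² − 41·246 = -3845
m = -3845 < 0,  v_rel·d = 79 > 0  ⇒  outside

inside=no margin=-3845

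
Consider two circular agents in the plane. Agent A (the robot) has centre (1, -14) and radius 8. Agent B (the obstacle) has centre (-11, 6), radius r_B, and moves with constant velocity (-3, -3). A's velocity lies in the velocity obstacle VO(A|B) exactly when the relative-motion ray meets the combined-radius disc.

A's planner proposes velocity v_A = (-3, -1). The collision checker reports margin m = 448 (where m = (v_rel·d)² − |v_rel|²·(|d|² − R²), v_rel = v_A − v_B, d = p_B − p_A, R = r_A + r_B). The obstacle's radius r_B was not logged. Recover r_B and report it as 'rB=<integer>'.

m = 448
d = (-12, 20);  v_rel = (0, 2),  |v_rel|² = 4
v_rel×d = (0)·(20) − (2)·(-12) = 24
since m = R²·4 − 24²:  R² = (576 + 448) / 4 = 256
R = √256 = 16  ⇒  r_B = 16 − 8 = 8

rB=8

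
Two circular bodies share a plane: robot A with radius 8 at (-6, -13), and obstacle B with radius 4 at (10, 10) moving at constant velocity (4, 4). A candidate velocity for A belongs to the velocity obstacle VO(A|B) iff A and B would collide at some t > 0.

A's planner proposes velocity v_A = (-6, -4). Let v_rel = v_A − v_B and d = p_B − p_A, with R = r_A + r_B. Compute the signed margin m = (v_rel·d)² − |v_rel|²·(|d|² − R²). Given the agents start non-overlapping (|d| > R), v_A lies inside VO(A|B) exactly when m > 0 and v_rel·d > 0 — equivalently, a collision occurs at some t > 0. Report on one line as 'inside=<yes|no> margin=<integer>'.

d = (16, 23),  |d|² = 785;  R = 8+4 = 12,  c = 785−12² = 641
v_rel = (-10, -8),  |v_rel|² = 164;  v_rel·d = (-10)·(16) + (-8)·(23) = -344
164·t² + 688·t + 641 = 0  ⇒  m = (-344)² − 164·641 = 13212
m = 13212 > 0,  v_rel·d = -344 < 0  ⇒  outside

inside=no margin=13212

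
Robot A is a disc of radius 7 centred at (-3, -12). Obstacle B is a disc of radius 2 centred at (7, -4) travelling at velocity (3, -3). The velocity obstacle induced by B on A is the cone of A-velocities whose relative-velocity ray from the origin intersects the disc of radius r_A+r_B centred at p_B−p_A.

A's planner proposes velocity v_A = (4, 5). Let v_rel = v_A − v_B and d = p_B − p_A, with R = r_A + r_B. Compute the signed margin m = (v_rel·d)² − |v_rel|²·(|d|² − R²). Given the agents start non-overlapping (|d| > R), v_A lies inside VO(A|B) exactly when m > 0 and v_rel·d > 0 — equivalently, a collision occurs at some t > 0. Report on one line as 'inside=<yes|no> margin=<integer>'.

d = (10, 8),  |d|² = 164;  R = 7+2 = 9,  c = 164−9² = 83
v_rel = (1, 8),  |v_rel|² = 65;  v_rel·d = (1)·(10) + (8)·(8) = 74
65·t² − 148·t + 83 = 0  ⇒  m = 74² − 65·83 = 81
m = 81 > 0,  v_rel·d = 74 > 0  ⇒  inside

inside=yes margin=81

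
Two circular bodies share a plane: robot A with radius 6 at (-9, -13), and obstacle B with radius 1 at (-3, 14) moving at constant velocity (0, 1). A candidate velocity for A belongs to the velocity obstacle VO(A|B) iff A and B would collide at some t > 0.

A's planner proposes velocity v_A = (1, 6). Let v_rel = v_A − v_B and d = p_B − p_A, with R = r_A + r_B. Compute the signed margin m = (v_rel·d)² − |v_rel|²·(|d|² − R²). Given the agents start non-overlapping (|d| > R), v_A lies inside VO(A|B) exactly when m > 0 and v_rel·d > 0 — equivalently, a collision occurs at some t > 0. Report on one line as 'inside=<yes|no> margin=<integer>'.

d = (6, 27),  |d|² = 765;  R = 6+1 = 7,  c = 765−7² = 716
v_rel = (1, 5),  |v_rel|² = 26;  v_rel·d = (1)·(6) + (5)·(27) = 141
26·t² − 282·t + 716 = 0  ⇒  m = 141² − 26·716 = 1265
m = 1265 > 0,  v_rel·d = 141 > 0  ⇒  inside

inside=yes margin=1265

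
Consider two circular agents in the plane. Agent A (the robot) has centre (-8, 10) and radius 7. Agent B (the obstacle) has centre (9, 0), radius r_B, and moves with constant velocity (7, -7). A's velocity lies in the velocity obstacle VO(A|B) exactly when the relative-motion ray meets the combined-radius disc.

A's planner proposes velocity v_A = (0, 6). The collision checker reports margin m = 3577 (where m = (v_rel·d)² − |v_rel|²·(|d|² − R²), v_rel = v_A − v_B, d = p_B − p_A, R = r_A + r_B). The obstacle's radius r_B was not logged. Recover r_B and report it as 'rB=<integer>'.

m = 3577
d = (17, -10);  v_rel = (-7, 13),  |v_rel|² = 218
v_rel×d = (-7)·(-10) − (13)·(17) = -151
since m = R²·218 − (-151)²:  R² = (22801 + 3577) / 218 = 121
R = √121 = 11  ⇒  r_B = 11 − 7 = 4

rB=4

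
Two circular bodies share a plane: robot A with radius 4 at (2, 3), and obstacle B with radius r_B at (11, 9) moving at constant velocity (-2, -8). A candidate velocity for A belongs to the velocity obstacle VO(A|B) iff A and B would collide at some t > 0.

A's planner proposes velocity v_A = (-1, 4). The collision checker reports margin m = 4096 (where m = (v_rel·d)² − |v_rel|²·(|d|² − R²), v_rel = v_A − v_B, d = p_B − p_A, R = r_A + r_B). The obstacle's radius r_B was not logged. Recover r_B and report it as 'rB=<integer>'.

m = 4096
d = (9, 6);  v_rel = (1, 12),  |v_rel|² = 145
v_rel×d = (1)·(6) − (12)·(9) = -102
since m = R²·145 − (-102)²:  R² = (10404 + 4096) / 145 = 100
R = √100 = 10  ⇒  r_B = 10 − 4 = 6

rB=6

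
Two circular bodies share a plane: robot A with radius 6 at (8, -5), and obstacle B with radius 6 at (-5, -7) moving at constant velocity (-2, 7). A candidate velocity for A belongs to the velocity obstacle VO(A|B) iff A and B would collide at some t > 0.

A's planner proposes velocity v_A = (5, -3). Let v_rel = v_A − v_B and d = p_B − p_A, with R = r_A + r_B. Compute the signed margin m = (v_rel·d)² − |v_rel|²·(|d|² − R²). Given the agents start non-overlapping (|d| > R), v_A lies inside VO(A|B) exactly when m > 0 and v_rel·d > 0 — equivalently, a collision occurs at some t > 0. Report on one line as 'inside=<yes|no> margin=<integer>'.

d = (-13, -2),  |d|² = 173;  R = 6+6 = 12,  c = 173−12² = 29
v_rel = (7, -10),  |v_rel|² = 149;  v_rel·d = (7)·(-13) + (-10)·(-2) = -71
149·t² + 142·t + 29 = 0  ⇒  m = (-71)² − 149·29 = 720
m = 720 > 0,  v_rel·d = -71 < 0  ⇒  outside

inside=no margin=720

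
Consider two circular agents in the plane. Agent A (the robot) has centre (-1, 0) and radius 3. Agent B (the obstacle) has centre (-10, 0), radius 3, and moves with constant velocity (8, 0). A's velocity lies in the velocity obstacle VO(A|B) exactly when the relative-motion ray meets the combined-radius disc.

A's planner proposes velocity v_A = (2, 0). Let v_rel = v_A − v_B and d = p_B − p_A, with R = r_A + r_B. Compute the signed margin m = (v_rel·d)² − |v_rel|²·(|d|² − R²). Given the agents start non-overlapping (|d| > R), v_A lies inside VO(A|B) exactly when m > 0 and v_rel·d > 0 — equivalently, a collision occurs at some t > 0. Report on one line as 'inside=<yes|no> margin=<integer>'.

d = (-9, 0),  |d|² = 81;  R = 3+3 = 6,  c = 81−6² = 45
v_rel = (-6, 0),  |v_rel|² = 36;  v_rel·d = (-6)·(-9) + (0)·(0) = 54
36·t² − 108·t + 45 = 0  ⇒  m = 54² − 36·45 = 1296
m = 1296 > 0,  v_rel·d = 54 > 0  ⇒  inside

inside=yes margin=1296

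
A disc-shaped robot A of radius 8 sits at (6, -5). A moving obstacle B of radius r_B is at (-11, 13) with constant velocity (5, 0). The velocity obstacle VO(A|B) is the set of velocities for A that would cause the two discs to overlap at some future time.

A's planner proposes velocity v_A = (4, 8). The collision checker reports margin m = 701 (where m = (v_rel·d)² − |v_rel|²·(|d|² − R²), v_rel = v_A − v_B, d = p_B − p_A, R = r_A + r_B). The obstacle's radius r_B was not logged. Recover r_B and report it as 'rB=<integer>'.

m = 701
d = (-17, 18);  v_rel = (-1, 8),  |v_rel|² = 65
v_rel×d = (-1)·(18) − (8)·(-17) = 118
since m = R²·65 − 118²:  R² = (13924 + 701) / 65 = 225
R = √225 = 15  ⇒  r_B = 15 − 8 = 7

rB=7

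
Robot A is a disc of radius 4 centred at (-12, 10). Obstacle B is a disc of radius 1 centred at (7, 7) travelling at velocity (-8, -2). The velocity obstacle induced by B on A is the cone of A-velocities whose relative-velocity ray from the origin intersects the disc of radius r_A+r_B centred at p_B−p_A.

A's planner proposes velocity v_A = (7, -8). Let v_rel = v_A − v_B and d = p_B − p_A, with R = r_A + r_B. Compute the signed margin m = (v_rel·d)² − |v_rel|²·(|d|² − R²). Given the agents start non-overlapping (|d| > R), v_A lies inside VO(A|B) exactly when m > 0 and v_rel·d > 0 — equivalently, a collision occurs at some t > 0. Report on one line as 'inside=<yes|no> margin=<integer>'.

d = (19, -3),  |d|² = 370;  R = 4+1 = 5,  c = 370−5² = 345
v_rel = (15, -6),  |v_rel|² = 261;  v_rel·d = (15)·(19) + (-6)·(-3) = 303
261·t² − 606·t + 345 = 0  ⇒  m = 303² − 261·345 = 1764
m = 1764 > 0,  v_rel·d = 303 > 0  ⇒  inside

inside=yes margin=1764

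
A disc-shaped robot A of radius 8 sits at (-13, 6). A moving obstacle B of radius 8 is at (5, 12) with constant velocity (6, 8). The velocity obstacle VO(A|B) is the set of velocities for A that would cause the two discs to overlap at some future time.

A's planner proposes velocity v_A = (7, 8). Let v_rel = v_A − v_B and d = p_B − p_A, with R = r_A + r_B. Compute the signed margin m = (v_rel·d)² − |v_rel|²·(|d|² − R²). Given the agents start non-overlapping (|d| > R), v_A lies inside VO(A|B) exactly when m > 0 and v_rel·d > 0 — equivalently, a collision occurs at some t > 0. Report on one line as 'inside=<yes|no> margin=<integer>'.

d = (18, 6),  |d|² = 360;  R = 8+8 = 16,  c = 360−16² = 104
v_rel = (1, 0),  |v_rel|² = 1;  v_rel·d = (1)·(18) + (0)·(6) = 18
1·t² − 36·t + 104 = 0  ⇒  m = 18² − 1·104 = 220
m = 220 > 0,  v_rel·d = 18 > 0  ⇒  inside

inside=yes margin=220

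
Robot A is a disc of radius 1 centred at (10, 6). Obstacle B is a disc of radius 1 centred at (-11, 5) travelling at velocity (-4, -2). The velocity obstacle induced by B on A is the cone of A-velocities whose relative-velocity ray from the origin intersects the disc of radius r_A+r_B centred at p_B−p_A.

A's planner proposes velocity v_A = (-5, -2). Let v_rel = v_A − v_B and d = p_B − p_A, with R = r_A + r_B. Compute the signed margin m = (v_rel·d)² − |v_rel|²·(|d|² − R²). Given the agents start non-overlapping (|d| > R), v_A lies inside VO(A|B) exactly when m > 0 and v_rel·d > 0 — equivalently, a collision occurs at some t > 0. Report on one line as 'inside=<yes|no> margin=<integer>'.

d = (-21, -1),  |d|² = 442;  R = 1+1 = 2,  c = 442−2² = 438
v_rel = (-1, 0),  |v_rel|² = 1;  v_rel·d = (-1)·(-21) + (0)·(-1) = 21
1·t² − 42·t + 438 = 0  ⇒  m = 21² − 1·438 = 3
m = 3 > 0,  v_rel·d = 21 > 0  ⇒  inside

inside=yes margin=3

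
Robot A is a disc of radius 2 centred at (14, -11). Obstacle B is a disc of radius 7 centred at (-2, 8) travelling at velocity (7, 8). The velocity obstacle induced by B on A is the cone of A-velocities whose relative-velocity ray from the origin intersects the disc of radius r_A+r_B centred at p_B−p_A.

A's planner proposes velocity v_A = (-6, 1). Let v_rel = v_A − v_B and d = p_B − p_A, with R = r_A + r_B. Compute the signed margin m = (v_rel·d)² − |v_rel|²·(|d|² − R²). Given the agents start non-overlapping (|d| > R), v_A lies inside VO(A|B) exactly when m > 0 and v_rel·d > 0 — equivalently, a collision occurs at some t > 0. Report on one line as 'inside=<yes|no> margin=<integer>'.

d = (-16, 19),  |d|² = 617;  R = 2+7 = 9,  c = 617−9² = 536
v_rel = (-13, -7),  |v_rel|² = 218;  v_rel·d = (-13)·(-16) + (-7)·(19) = 75
218·t² − 150·t + 536 = 0  ⇒  m = 75² − 218·536 = -111223
m = -111223 < 0,  v_rel·d = 75 > 0  ⇒  outside

inside=no margin=-111223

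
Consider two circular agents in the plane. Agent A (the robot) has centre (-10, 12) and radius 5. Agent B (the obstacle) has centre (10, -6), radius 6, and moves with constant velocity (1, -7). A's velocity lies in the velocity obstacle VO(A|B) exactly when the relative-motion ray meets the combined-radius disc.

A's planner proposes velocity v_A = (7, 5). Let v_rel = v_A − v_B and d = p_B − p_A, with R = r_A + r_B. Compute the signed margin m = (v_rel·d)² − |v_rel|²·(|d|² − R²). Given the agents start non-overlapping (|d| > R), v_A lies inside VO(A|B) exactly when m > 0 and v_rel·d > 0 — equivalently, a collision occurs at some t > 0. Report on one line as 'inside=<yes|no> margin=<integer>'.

d = (20, -18),  |d|² = 724;  R = 5+6 = 11,  c = 724−11² = 603
v_rel = (6, 12),  |v_rel|² = 180;  v_rel·d = (6)·(20) + (12)·(-18) = -96
180·t² + 192·t + 603 = 0  ⇒  m = (-96)² − 180·603 = -99324
m = -99324 < 0,  v_rel·d = -96 < 0  ⇒  outside

inside=no margin=-99324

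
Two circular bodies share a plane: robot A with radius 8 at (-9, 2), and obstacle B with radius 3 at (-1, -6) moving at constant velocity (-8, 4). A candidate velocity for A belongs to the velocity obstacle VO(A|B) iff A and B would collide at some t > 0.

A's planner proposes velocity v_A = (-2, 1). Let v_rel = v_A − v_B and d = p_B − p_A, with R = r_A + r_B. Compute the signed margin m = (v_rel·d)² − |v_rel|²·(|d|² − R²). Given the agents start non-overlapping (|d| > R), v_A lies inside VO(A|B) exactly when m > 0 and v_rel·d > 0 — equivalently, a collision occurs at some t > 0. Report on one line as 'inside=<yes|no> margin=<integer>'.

d = (8, -8),  |d|² = 128;  R = 8+3 = 11,  c = 128−11² = 7
v_rel = (6, -3),  |v_rel|² = 45;  v_rel·d = (6)·(8) + (-3)·(-8) = 72
45·t² − 144·t + 7 = 0  ⇒  m = 72² − 45·7 = 4869
m = 4869 > 0,  v_rel·d = 72 > 0  ⇒  inside

inside=yes margin=4869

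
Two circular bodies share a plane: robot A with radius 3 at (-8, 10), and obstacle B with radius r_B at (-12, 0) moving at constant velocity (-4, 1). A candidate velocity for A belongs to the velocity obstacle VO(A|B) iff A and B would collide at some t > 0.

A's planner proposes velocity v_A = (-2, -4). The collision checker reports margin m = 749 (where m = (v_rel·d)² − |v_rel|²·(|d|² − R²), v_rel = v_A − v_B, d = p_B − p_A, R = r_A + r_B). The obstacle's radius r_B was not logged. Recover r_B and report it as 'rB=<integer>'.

m = 749
d = (-4, -10);  v_rel = (2, -5),  |v_rel|² = 29
v_rel×d = (2)·(-10) − (-5)·(-4) = -40
since m = R²·29 − (-40)²:  R² = (1600 + 749) / 29 = 81
R = √81 = 9  ⇒  r_B = 9 − 3 = 6

rB=6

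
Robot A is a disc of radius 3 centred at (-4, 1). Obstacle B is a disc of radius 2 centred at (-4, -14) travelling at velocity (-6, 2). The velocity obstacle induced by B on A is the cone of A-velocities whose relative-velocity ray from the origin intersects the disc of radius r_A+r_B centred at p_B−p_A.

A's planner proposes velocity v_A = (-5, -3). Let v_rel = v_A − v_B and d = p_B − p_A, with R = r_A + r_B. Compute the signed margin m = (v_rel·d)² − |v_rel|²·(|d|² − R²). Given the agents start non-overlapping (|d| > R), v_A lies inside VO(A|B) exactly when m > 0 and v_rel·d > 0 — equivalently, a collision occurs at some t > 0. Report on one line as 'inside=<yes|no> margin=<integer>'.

d = (0, -15),  |d|² = 225;  R = 3+2 = 5,  c = 225−5² = 200
v_rel = (1, -5),  |v_rel|² = 26;  v_rel·d = (1)·(0) + (-5)·(-15) = 75
26·t² − 150·t + 200 = 0  ⇒  m = 75² − 26·200 = 425
m = 425 > 0,  v_rel·d = 75 > 0  ⇒  inside

inside=yes margin=425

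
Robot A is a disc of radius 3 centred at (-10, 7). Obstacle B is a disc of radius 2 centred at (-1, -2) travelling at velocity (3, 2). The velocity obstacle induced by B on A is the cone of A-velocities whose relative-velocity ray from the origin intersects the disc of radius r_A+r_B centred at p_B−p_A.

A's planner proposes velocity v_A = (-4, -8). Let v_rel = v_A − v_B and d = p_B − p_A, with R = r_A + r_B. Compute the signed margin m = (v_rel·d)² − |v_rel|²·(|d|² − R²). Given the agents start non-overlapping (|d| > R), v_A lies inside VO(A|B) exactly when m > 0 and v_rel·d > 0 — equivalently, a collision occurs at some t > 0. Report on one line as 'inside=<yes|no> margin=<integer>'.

d = (9, -9),  |d|² = 162;  R = 3+2 = 5,  c = 162−5² = 137
v_rel = (-7, -10),  |v_rel|² = 149;  v_rel·d = (-7)·(9) + (-10)·(-9) = 27
149·t² − 54·t + 137 = 0  ⇒  m = 27² − 149·137 = -19684
m = -19684 < 0,  v_rel·d = 27 > 0  ⇒  outside

inside=no margin=-19684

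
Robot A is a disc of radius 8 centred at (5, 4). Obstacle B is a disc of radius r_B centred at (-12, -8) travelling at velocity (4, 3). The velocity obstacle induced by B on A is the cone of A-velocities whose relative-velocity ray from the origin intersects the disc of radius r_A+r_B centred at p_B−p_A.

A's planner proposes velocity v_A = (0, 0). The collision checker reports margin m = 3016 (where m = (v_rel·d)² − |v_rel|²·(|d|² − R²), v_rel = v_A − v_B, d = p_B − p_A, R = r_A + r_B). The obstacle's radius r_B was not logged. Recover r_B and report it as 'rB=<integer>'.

m = 3016
d = (-17, -12);  v_rel = (-4, -3),  |v_rel|² = 25
v_rel×d = (-4)·(-12) − (-3)·(-17) = -3
since m = R²·25 − (-3)²:  R² = (9 + 3016) / 25 = 121
R = √121 = 11  ⇒  r_B = 11 − 8 = 3

rB=3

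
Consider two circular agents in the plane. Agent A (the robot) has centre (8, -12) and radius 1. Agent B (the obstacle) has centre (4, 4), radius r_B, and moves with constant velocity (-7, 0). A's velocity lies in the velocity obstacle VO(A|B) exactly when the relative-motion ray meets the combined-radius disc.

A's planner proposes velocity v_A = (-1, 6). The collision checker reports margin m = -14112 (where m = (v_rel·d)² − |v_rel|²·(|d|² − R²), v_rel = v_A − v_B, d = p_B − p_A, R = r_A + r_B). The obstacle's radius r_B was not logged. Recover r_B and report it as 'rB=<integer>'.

m = -14112
d = (-4, 16);  v_rel = (6, 6),  |v_rel|² = 72
v_rel×d = (6)·(16) − (6)·(-4) = 120
since m = R²·72 − 120²:  R² = (14400 + -14112) / 72 = 4
R = √4 = 2  ⇒  r_B = 2 − 1 = 1

rB=1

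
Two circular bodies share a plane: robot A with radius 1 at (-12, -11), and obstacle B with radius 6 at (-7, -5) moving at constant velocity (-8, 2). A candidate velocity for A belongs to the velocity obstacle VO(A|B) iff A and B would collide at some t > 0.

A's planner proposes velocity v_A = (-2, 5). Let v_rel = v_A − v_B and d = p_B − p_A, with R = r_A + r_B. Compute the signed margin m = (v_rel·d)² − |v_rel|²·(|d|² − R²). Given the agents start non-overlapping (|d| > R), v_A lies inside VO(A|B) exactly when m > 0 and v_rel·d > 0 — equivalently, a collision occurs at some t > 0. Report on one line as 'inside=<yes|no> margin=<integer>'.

d = (5, 6),  |d|² = 61;  R = 1+6 = 7,  c = 61−7² = 12
v_rel = (6, 3),  |v_rel|² = 45;  v_rel·d = (6)·(5) + (3)·(6) = 48
45·t² − 96·t + 12 = 0  ⇒  m = 48² − 45·12 = 1764
m = 1764 > 0,  v_rel·d = 48 > 0  ⇒  inside

inside=yes margin=1764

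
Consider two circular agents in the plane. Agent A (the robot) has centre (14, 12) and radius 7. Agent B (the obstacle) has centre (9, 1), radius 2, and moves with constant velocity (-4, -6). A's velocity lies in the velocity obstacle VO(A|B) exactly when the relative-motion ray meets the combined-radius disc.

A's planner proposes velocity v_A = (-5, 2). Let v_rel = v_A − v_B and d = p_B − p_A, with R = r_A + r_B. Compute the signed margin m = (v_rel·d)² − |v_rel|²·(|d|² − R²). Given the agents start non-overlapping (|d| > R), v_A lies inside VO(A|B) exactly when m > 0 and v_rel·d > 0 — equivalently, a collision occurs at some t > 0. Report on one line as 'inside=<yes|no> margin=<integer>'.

d = (-5, -11),  |d|² = 146;  R = 7+2 = 9,  c = 146−9² = 65
v_rel = (-1, 8),  |v_rel|² = 65;  v_rel·d = (-1)·(-5) + (8)·(-11) = -83
65·t² + 166·t + 65 = 0  ⇒  m = (-83)² − 65·65 = 2664
m = 2664 > 0,  v_rel·d = -83 < 0  ⇒  outside

inside=no margin=2664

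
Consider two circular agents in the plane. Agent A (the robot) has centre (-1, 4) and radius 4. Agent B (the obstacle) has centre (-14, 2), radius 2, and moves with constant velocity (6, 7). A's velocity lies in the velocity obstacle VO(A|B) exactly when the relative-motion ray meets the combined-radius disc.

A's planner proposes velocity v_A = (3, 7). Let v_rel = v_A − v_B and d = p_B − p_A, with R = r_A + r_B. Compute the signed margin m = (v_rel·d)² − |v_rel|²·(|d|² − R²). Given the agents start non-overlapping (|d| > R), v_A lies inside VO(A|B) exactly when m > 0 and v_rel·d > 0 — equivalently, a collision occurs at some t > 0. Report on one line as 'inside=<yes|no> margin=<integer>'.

d = (-13, -2),  |d|² = 173;  R = 4+2 = 6,  c = 173−6² = 137
v_rel = (-3, 0),  |v_rel|² = 9;  v_rel·d = (-3)·(-13) + (0)·(-2) = 39
9·t² − 78·t + 137 = 0  ⇒  m = 39² − 9·137 = 288
m = 288 > 0,  v_rel·d = 39 > 0  ⇒  inside

inside=yes margin=288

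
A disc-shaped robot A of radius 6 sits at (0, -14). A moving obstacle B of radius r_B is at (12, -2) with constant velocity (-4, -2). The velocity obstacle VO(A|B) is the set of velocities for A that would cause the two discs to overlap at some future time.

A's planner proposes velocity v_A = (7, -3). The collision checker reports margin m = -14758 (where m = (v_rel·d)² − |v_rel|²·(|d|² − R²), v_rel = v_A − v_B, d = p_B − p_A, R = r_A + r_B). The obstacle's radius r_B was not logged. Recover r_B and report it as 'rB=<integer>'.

m = -14758
d = (12, 12);  v_rel = (11, -1),  |v_rel|² = 122
v_rel×d = (11)·(12) − (-1)·(12) = 144
since m = R²·122 − 144²:  R² = (20736 + -14758) / 122 = 49
R = √49 = 7  ⇒  r_B = 7 − 6 = 1

rB=1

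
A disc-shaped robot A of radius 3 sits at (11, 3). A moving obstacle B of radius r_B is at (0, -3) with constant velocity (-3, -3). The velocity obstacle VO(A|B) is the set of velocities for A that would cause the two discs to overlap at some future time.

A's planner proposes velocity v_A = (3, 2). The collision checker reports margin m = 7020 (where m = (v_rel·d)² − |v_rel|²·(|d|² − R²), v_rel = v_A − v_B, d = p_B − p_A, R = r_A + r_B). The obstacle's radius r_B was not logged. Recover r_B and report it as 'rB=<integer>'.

m = 7020
d = (-11, -6);  v_rel = (6, 5),  |v_rel|² = 61
v_rel×d = (6)·(-6) − (5)·(-11) = 19
since m = R²·61 − 19²:  R² = (361 + 7020) / 61 = 121
R = √121 = 11  ⇒  r_B = 11 − 3 = 8

rB=8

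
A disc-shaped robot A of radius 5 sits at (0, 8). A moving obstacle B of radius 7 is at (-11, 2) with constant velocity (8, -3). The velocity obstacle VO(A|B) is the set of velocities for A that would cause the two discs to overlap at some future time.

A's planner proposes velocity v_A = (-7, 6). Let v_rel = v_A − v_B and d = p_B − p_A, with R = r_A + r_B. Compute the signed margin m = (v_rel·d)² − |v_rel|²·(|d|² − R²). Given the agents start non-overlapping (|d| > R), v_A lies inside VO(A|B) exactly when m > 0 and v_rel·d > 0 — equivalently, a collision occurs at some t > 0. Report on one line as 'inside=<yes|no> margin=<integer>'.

d = (-11, -6),  |d|² = 157;  R = 5+7 = 12,  c = 157−12² = 13
v_rel = (-15, 9),  |v_rel|² = 306;  v_rel·d = (-15)·(-11) + (9)·(-6) = 111
306·t² − 222·t + 13 = 0  ⇒  m = 111² − 306·13 = 8343
m = 8343 > 0,  v_rel·d = 111 > 0  ⇒  inside

inside=yes margin=8343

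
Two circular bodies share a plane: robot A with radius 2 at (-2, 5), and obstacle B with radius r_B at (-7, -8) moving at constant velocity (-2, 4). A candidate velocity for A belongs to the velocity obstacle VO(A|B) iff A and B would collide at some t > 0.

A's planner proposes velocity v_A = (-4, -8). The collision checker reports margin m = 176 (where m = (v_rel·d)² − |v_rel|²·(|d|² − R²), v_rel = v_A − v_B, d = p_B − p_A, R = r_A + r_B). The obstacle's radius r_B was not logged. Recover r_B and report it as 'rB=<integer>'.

m = 176
d = (-5, -13);  v_rel = (-2, -12),  |v_rel|² = 148
v_rel×d = (-2)·(-13) − (-12)·(-5) = -34
since m = R²·148 − (-34)²:  R² = (1156 + 176) / 148 = 9
R = √9 = 3  ⇒  r_B = 3 − 2 = 1

rB=1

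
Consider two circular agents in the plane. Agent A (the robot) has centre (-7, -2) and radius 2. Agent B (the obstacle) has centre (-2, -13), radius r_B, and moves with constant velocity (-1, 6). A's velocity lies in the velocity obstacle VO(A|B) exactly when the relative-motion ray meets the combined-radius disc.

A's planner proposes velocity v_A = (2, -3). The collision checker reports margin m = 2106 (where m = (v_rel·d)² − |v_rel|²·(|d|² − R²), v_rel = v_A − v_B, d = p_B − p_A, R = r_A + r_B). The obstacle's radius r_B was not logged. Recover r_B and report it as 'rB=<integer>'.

m = 2106
d = (5, -11);  v_rel = (3, -9),  |v_rel|² = 90
v_rel×d = (3)·(-11) − (-9)·(5) = 12
since m = R²·90 − 12²:  R² = (144 + 2106) / 90 = 25
R = √25 = 5  ⇒  r_B = 5 − 2 = 3

rB=3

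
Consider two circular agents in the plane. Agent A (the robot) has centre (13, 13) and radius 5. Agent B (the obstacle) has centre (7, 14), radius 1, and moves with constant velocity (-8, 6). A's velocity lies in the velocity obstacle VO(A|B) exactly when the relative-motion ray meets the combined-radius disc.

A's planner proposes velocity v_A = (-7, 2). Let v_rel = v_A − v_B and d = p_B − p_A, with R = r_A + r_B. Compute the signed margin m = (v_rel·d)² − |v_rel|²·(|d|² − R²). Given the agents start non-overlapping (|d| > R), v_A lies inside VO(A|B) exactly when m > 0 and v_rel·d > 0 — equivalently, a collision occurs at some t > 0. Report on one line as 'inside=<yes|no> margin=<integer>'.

d = (-6, 1),  |d|² = 37;  R = 5+1 = 6,  c = 37−6² = 1
v_rel = (1, -4),  |v_rel|² = 17;  v_rel·d = (1)·(-6) + (-4)·(1) = -10
17·t² + 20·t + 1 = 0  ⇒  m = (-10)² − 17·1 = 83
m = 83 > 0,  v_rel·d = -10 < 0  ⇒  outside

inside=no margin=83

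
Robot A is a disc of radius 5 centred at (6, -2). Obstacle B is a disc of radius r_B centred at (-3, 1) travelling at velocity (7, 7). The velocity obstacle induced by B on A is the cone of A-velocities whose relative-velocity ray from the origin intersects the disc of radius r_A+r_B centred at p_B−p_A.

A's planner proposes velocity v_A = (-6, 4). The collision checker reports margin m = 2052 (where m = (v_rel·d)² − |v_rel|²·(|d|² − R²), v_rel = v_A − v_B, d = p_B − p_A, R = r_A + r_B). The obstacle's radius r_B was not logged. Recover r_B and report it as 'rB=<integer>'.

m = 2052
d = (-9, 3);  v_rel = (-13, -3),  |v_rel|² = 178
v_rel×d = (-13)·(3) − (-3)·(-9) = -66
since m = R²·178 − (-66)²:  R² = (4356 + 2052) / 178 = 36
R = √36 = 6  ⇒  r_B = 6 − 5 = 1

rB=1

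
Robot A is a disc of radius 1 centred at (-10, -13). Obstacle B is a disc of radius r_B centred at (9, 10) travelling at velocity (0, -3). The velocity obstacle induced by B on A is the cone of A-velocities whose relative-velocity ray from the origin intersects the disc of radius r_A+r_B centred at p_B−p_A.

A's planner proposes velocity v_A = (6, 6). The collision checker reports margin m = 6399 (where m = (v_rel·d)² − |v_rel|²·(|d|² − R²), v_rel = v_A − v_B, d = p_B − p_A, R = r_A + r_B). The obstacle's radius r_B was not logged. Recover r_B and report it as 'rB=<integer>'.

m = 6399
d = (19, 23);  v_rel = (6, 9),  |v_rel|² = 117
v_rel×d = (6)·(23) − (9)·(19) = -33
since m = R²·117 − (-33)²:  R² = (1089 + 6399) / 117 = 64
R = √64 = 8  ⇒  r_B = 8 − 1 = 7

rB=7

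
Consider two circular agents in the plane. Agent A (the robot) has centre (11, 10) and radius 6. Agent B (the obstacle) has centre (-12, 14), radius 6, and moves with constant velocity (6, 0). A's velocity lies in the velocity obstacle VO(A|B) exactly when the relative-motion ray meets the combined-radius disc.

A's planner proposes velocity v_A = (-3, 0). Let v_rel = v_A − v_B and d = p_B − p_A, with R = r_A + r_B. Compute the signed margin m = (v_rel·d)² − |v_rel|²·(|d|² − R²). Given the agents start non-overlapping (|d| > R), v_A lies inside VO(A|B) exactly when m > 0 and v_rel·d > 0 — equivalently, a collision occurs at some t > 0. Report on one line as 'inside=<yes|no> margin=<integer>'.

d = (-23, 4),  |d|² = 545;  R = 6+6 = 12,  c = 545−12² = 401
v_rel = (-9, 0),  |v_rel|² = 81;  v_rel·d = (-9)·(-23) + (0)·(4) = 207
81·t² − 414·t + 401 = 0  ⇒  m = 207² − 81·401 = 10368
m = 10368 > 0,  v_rel·d = 207 > 0  ⇒  inside

inside=yes margin=10368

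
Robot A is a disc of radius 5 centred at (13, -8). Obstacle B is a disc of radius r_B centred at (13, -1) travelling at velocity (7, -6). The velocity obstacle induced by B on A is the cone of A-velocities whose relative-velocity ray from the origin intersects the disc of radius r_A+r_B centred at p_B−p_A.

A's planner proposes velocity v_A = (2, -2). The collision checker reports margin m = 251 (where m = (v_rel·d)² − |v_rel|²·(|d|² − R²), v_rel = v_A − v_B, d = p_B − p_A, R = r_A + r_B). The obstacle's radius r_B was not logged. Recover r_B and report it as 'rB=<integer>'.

m = 251
d = (0, 7);  v_rel = (-5, 4),  |v_rel|² = 41
v_rel×d = (-5)·(7) − (4)·(0) = -35
since m = R²·41 − (-35)²:  R² = (1225 + 251) / 41 = 36
R = √36 = 6  ⇒  r_B = 6 − 5 = 1

rB=1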